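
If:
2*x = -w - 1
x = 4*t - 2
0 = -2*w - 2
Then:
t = 1/2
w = -1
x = 0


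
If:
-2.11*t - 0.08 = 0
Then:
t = -0.04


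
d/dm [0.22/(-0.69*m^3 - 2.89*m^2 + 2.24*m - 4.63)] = (0.4554*m^2 + 1.2716*m - 0.4928)/(0.69*m^3 + 2.89*m^2 - 2.24*m + 4.63)^2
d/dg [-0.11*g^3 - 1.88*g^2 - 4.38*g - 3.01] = -0.33*g^2 - 3.76*g - 4.38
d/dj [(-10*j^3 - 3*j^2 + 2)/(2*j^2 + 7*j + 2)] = (-20*j^4 - 140*j^3 - 81*j^2 - 20*j - 14)/(4*j^4 + 28*j^3 + 57*j^2 + 28*j + 4)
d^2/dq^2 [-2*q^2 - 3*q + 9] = -4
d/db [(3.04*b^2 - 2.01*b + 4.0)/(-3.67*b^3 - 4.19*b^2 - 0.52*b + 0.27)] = (11.1568*b^4 - 14.7534*b^3 + 34.0373*b^2 + 35.1616*b + 1.5373)/(13.4689*b^6 + 30.7546*b^5 + 21.3729*b^4 + 2.3758*b^3 - 1.9922*b^2 - 0.2808*b + 0.0729)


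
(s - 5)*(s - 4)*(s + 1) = s^3 - 8*s^2 + 11*s + 20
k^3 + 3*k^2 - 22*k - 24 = (k - 4)*(k + 1)*(k + 6)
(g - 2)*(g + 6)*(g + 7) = g^3 + 11*g^2 + 16*g - 84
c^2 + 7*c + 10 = (c + 2)*(c + 5)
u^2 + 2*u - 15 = (u - 3)*(u + 5)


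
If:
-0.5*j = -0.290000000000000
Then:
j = 0.58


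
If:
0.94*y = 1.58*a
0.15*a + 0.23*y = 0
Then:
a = 0.00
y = 0.00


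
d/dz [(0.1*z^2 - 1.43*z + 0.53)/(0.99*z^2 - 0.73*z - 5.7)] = (1.3427*z^2 - 2.1894*z + 8.5379)/(0.9801*z^4 - 1.4454*z^3 - 10.7531*z^2 + 8.322*z + 32.49)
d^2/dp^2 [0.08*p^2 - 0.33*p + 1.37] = 0.160000000000000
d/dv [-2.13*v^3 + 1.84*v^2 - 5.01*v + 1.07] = -6.39*v^2 + 3.68*v - 5.01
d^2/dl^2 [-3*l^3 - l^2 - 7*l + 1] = -18*l - 2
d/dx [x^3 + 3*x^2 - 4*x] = 3*x^2 + 6*x - 4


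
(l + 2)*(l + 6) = l^2 + 8*l + 12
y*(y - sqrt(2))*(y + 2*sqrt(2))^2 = y^4 + 3*sqrt(2)*y^3 - 8*sqrt(2)*y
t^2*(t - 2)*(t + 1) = t^4 - t^3 - 2*t^2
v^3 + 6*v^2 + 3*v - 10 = (v - 1)*(v + 2)*(v + 5)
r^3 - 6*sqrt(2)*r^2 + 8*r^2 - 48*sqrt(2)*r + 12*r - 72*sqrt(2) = (r + 2)*(r + 6)*(r - 6*sqrt(2))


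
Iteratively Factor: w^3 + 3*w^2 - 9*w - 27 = (w - 3)*(w^2 + 6*w + 9) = (w - 3)*(w + 3)*(w + 3)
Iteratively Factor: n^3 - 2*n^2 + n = (n - 1)*(n^2 - n) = n*(n - 1)*(n - 1)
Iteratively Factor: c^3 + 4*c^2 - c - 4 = (c + 4)*(c^2 - 1) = (c + 1)*(c + 4)*(c - 1)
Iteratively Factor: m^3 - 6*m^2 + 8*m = (m)*(m^2 - 6*m + 8) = m*(m - 2)*(m - 4)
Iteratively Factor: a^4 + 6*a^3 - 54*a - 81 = (a + 3)*(a^3 + 3*a^2 - 9*a - 27) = (a + 3)^2*(a^2 - 9) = (a + 3)^3*(a - 3)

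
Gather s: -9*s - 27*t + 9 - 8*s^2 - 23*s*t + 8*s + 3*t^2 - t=-8*s^2 + s*(-23*t - 1) + 3*t^2 - 28*t + 9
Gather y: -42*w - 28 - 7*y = -42*w - 7*y - 28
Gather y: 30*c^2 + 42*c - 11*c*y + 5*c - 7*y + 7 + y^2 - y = 30*c^2 + 47*c + y^2 + y*(-11*c - 8) + 7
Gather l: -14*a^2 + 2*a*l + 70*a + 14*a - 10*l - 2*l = -14*a^2 + 84*a + l*(2*a - 12)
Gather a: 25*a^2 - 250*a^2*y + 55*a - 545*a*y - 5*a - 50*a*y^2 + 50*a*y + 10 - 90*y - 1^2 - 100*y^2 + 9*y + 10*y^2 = a^2*(25 - 250*y) + a*(-50*y^2 - 495*y + 50) - 90*y^2 - 81*y + 9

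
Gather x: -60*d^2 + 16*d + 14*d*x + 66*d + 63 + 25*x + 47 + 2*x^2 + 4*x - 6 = -60*d^2 + 82*d + 2*x^2 + x*(14*d + 29) + 104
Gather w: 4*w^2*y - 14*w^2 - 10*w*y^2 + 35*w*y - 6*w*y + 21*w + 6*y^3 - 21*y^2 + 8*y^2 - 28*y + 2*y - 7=w^2*(4*y - 14) + w*(-10*y^2 + 29*y + 21) + 6*y^3 - 13*y^2 - 26*y - 7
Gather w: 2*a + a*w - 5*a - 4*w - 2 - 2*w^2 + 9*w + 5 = -3*a - 2*w^2 + w*(a + 5) + 3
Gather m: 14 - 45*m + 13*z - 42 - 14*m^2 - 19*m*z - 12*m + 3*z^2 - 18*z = -14*m^2 + m*(-19*z - 57) + 3*z^2 - 5*z - 28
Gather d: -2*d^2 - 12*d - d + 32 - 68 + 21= -2*d^2 - 13*d - 15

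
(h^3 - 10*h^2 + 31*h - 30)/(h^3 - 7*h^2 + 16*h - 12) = (h - 5)/(h - 2)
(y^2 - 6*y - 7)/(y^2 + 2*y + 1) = (y - 7)/(y + 1)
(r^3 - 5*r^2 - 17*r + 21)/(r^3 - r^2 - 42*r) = (r^2 + 2*r - 3)/(r*(r + 6))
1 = 1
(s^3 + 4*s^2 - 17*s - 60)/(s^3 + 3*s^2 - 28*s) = (s^2 + 8*s + 15)/(s*(s + 7))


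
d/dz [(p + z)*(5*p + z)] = 6*p + 2*z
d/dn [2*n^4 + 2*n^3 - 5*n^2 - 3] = 2*n*(4*n^2 + 3*n - 5)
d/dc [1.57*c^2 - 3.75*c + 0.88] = 3.14*c - 3.75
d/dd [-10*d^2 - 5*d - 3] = -20*d - 5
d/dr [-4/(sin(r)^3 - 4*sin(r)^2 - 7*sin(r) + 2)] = 4*(3*sin(r)^2 - 8*sin(r) - 7)*cos(r)/(sin(r)^3 - 4*sin(r)^2 - 7*sin(r) + 2)^2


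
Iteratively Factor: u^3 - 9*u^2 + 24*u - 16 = (u - 4)*(u^2 - 5*u + 4) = (u - 4)*(u - 1)*(u - 4)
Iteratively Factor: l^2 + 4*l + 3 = (l + 3)*(l + 1)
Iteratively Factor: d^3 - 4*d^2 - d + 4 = (d + 1)*(d^2 - 5*d + 4) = (d - 4)*(d + 1)*(d - 1)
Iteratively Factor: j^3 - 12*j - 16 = (j + 2)*(j^2 - 2*j - 8) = (j + 2)^2*(j - 4)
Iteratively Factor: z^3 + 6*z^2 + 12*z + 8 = (z + 2)*(z^2 + 4*z + 4) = (z + 2)^2*(z + 2)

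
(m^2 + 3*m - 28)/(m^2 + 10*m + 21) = (m - 4)/(m + 3)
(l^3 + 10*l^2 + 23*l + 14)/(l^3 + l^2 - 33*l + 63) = (l^2 + 3*l + 2)/(l^2 - 6*l + 9)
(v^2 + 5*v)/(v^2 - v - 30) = v/(v - 6)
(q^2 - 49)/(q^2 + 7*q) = (q - 7)/q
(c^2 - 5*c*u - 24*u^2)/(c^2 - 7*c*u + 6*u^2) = (c^2 - 5*c*u - 24*u^2)/(c^2 - 7*c*u + 6*u^2)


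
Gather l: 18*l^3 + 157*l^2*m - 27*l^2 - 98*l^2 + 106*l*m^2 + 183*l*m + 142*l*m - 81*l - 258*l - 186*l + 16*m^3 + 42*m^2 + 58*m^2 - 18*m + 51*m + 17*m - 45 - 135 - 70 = 18*l^3 + l^2*(157*m - 125) + l*(106*m^2 + 325*m - 525) + 16*m^3 + 100*m^2 + 50*m - 250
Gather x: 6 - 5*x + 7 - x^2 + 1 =-x^2 - 5*x + 14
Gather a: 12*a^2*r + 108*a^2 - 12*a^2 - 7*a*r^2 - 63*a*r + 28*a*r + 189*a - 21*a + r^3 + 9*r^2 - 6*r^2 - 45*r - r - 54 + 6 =a^2*(12*r + 96) + a*(-7*r^2 - 35*r + 168) + r^3 + 3*r^2 - 46*r - 48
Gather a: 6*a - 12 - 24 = 6*a - 36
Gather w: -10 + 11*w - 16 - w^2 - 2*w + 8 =-w^2 + 9*w - 18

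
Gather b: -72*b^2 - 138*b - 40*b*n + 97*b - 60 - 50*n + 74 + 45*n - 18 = -72*b^2 + b*(-40*n - 41) - 5*n - 4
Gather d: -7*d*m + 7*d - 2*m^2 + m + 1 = d*(7 - 7*m) - 2*m^2 + m + 1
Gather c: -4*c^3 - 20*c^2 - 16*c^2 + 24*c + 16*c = -4*c^3 - 36*c^2 + 40*c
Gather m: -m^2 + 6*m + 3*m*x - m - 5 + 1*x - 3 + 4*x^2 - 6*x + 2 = -m^2 + m*(3*x + 5) + 4*x^2 - 5*x - 6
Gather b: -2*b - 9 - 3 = -2*b - 12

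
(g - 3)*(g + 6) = g^2 + 3*g - 18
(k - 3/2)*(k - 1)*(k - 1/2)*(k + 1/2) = k^4 - 5*k^3/2 + 5*k^2/4 + 5*k/8 - 3/8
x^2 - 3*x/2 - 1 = (x - 2)*(x + 1/2)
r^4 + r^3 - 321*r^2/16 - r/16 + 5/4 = (r - 4)*(r - 1/4)*(r + 1/4)*(r + 5)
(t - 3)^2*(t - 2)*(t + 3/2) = t^4 - 13*t^3/2 + 9*t^2 + 27*t/2 - 27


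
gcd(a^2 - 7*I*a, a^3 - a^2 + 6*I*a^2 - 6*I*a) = a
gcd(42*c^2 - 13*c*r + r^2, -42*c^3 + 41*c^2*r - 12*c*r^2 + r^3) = -7*c + r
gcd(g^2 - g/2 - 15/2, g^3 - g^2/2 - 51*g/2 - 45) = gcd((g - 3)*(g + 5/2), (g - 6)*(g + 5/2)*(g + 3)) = g + 5/2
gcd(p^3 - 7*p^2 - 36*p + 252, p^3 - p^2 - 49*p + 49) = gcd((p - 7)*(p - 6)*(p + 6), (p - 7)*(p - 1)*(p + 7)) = p - 7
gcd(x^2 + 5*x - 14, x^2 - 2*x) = x - 2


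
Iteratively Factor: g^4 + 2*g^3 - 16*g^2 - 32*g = (g - 4)*(g^3 + 6*g^2 + 8*g) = (g - 4)*(g + 2)*(g^2 + 4*g) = g*(g - 4)*(g + 2)*(g + 4)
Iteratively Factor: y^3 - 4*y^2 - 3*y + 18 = (y - 3)*(y^2 - y - 6) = (y - 3)*(y + 2)*(y - 3)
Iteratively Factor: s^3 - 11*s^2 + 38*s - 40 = (s - 2)*(s^2 - 9*s + 20) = (s - 4)*(s - 2)*(s - 5)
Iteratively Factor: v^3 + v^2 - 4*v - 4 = (v + 1)*(v^2 - 4) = (v + 1)*(v + 2)*(v - 2)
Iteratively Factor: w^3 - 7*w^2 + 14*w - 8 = (w - 1)*(w^2 - 6*w + 8) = (w - 4)*(w - 1)*(w - 2)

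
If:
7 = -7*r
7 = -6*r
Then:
No Solution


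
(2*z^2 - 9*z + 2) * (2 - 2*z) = -4*z^3 + 22*z^2 - 22*z + 4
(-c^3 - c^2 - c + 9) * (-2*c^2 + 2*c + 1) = 2*c^5 - c^3 - 21*c^2 + 17*c + 9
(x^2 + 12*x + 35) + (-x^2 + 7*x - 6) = 19*x + 29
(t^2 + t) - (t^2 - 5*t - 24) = 6*t + 24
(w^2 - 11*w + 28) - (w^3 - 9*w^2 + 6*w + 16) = -w^3 + 10*w^2 - 17*w + 12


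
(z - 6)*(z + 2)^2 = z^3 - 2*z^2 - 20*z - 24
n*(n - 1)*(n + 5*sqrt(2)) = n^3 - n^2 + 5*sqrt(2)*n^2 - 5*sqrt(2)*n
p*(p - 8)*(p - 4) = p^3 - 12*p^2 + 32*p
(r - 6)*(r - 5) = r^2 - 11*r + 30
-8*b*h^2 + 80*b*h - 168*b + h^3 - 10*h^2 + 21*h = (-8*b + h)*(h - 7)*(h - 3)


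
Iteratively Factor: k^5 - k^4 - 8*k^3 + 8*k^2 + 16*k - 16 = (k - 1)*(k^4 - 8*k^2 + 16) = (k - 2)*(k - 1)*(k^3 + 2*k^2 - 4*k - 8) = (k - 2)*(k - 1)*(k + 2)*(k^2 - 4) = (k - 2)^2*(k - 1)*(k + 2)*(k + 2)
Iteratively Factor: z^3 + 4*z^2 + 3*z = (z + 1)*(z^2 + 3*z) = z*(z + 1)*(z + 3)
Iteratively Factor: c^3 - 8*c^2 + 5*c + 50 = (c - 5)*(c^2 - 3*c - 10) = (c - 5)^2*(c + 2)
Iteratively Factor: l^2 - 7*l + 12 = (l - 4)*(l - 3)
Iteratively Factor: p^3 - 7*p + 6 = (p - 1)*(p^2 + p - 6) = (p - 1)*(p + 3)*(p - 2)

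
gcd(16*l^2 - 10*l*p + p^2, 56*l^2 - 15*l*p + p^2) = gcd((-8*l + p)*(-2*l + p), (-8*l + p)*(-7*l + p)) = -8*l + p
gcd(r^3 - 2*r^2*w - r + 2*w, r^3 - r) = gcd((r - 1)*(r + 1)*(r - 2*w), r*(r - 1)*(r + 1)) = r^2 - 1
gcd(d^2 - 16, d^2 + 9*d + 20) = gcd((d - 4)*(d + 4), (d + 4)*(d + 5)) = d + 4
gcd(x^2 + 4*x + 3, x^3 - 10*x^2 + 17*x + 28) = x + 1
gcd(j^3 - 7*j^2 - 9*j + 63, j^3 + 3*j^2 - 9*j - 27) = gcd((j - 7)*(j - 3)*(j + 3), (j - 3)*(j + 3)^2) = j^2 - 9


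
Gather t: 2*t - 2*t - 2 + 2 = 0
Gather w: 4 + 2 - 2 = 4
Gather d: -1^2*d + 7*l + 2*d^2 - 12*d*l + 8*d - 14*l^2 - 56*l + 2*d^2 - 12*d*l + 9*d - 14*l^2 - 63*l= 4*d^2 + d*(16 - 24*l) - 28*l^2 - 112*l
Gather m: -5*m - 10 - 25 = -5*m - 35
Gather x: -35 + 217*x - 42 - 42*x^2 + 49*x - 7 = -42*x^2 + 266*x - 84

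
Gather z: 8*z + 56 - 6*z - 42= 2*z + 14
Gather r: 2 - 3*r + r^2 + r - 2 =r^2 - 2*r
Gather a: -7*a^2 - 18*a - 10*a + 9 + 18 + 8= -7*a^2 - 28*a + 35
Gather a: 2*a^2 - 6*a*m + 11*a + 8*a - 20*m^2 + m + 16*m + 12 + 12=2*a^2 + a*(19 - 6*m) - 20*m^2 + 17*m + 24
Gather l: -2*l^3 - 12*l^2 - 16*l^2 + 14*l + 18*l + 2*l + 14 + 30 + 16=-2*l^3 - 28*l^2 + 34*l + 60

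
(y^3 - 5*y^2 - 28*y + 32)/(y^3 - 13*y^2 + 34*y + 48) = (y^2 + 3*y - 4)/(y^2 - 5*y - 6)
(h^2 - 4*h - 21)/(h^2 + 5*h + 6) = (h - 7)/(h + 2)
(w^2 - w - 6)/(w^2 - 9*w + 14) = (w^2 - w - 6)/(w^2 - 9*w + 14)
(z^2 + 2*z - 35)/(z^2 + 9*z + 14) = (z - 5)/(z + 2)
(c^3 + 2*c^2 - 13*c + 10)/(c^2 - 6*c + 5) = (c^2 + 3*c - 10)/(c - 5)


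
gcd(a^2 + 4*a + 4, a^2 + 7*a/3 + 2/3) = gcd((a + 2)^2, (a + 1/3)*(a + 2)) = a + 2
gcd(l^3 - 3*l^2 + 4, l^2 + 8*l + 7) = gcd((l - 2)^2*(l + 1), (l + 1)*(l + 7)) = l + 1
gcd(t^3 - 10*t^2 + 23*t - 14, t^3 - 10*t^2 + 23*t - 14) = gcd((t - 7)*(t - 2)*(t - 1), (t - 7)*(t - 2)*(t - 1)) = t^3 - 10*t^2 + 23*t - 14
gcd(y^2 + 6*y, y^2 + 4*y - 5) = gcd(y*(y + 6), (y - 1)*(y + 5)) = 1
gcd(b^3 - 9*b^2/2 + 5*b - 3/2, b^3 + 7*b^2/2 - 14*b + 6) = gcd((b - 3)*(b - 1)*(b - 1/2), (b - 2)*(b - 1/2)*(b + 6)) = b - 1/2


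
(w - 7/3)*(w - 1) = w^2 - 10*w/3 + 7/3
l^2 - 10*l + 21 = (l - 7)*(l - 3)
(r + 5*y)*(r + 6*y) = r^2 + 11*r*y + 30*y^2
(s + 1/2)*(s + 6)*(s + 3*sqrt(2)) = s^3 + 3*sqrt(2)*s^2 + 13*s^2/2 + 3*s + 39*sqrt(2)*s/2 + 9*sqrt(2)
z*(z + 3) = z^2 + 3*z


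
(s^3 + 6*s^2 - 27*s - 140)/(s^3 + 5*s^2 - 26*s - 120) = (s + 7)/(s + 6)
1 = 1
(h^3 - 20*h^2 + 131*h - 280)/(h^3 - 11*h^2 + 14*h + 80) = (h - 7)/(h + 2)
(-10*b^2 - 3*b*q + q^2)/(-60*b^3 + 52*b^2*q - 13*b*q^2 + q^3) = (2*b + q)/(12*b^2 - 8*b*q + q^2)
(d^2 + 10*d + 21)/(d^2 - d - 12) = (d + 7)/(d - 4)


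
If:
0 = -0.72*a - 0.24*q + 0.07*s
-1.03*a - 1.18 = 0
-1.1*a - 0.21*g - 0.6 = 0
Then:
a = -1.15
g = 3.14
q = 0.291666666666667*s + 3.43689320388349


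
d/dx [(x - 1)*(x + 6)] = 2*x + 5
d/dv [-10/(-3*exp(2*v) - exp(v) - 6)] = (-60*exp(v) - 10)*exp(v)/(3*exp(2*v) + exp(v) + 6)^2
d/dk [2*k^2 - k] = 4*k - 1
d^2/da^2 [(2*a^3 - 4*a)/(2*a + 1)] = 4*(4*a^3 + 6*a^2 + 3*a + 4)/(8*a^3 + 12*a^2 + 6*a + 1)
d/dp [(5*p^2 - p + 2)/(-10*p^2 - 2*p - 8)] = (-5*p^2 - 10*p + 3)/(25*p^4 + 10*p^3 + 41*p^2 + 8*p + 16)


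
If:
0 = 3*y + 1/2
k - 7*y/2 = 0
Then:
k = -7/12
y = -1/6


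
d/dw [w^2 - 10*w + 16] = 2*w - 10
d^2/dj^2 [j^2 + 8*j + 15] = 2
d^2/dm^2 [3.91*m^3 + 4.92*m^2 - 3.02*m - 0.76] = 23.46*m + 9.84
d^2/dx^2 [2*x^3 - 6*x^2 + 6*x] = 12*x - 12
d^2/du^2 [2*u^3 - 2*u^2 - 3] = 12*u - 4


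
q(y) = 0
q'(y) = 0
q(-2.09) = 0.00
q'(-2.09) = 0.00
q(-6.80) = 0.00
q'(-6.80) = 0.00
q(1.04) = 0.00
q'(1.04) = 0.00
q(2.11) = 0.00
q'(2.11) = 0.00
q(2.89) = 0.00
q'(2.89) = 0.00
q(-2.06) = 0.00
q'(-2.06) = 0.00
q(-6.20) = 0.00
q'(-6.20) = 0.00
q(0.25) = 0.00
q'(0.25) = 0.00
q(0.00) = 0.00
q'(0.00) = 0.00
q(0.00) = 0.00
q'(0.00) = 0.00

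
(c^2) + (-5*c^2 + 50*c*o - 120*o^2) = -4*c^2 + 50*c*o - 120*o^2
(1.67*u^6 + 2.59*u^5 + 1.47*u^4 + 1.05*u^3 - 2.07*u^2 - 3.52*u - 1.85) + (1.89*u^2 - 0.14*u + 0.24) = 1.67*u^6 + 2.59*u^5 + 1.47*u^4 + 1.05*u^3 - 0.18*u^2 - 3.66*u - 1.61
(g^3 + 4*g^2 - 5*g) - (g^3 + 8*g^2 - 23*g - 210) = -4*g^2 + 18*g + 210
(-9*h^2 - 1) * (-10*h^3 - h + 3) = 90*h^5 + 19*h^3 - 27*h^2 + h - 3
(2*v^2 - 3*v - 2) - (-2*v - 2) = 2*v^2 - v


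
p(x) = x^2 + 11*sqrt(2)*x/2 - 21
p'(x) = 2*x + 11*sqrt(2)/2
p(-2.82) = -34.98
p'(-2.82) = 2.14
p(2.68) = 7.03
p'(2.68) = 13.14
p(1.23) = -9.92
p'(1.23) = 10.24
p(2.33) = 2.55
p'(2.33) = 12.44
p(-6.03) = -31.54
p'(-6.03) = -4.28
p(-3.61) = -36.05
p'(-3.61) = 0.56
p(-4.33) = -35.93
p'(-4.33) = -0.88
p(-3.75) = -36.11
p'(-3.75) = 0.28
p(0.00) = -21.00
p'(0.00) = 7.78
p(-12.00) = 29.66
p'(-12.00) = -16.22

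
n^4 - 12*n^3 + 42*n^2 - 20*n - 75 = (n - 5)^2*(n - 3)*(n + 1)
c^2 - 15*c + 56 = (c - 8)*(c - 7)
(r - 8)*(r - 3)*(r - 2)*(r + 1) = r^4 - 12*r^3 + 33*r^2 - 2*r - 48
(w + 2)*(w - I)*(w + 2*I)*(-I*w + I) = -I*w^4 + w^3 - I*w^3 + w^2 - 2*w - 2*I*w + 4*I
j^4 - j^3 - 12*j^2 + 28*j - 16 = (j - 2)^2*(j - 1)*(j + 4)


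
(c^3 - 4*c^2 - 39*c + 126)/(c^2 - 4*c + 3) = (c^2 - c - 42)/(c - 1)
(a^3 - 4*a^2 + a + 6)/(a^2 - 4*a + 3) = (a^2 - a - 2)/(a - 1)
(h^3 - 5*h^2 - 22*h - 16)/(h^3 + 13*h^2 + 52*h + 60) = (h^2 - 7*h - 8)/(h^2 + 11*h + 30)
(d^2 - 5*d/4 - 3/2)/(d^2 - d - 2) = (d + 3/4)/(d + 1)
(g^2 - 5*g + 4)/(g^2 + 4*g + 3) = (g^2 - 5*g + 4)/(g^2 + 4*g + 3)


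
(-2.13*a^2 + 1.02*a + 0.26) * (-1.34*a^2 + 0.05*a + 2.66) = 2.8542*a^4 - 1.4733*a^3 - 5.9632*a^2 + 2.7262*a + 0.6916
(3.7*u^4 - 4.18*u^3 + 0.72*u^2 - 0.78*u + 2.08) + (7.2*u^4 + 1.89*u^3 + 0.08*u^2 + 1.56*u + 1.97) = 10.9*u^4 - 2.29*u^3 + 0.8*u^2 + 0.78*u + 4.05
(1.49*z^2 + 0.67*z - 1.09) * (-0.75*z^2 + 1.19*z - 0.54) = -1.1175*z^4 + 1.2706*z^3 + 0.8102*z^2 - 1.6589*z + 0.5886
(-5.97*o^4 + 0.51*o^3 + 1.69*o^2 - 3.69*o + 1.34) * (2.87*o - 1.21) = -17.1339*o^5 + 8.6874*o^4 + 4.2332*o^3 - 12.6352*o^2 + 8.3107*o - 1.6214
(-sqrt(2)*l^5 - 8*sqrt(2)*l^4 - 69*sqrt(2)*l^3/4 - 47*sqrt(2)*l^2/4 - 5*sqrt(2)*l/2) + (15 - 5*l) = -sqrt(2)*l^5 - 8*sqrt(2)*l^4 - 69*sqrt(2)*l^3/4 - 47*sqrt(2)*l^2/4 - 5*l - 5*sqrt(2)*l/2 + 15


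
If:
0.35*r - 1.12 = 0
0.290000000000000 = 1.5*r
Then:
No Solution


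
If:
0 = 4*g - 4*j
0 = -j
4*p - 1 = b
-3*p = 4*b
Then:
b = -3/19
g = 0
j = 0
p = 4/19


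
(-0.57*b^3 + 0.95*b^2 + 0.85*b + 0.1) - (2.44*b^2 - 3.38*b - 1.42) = -0.57*b^3 - 1.49*b^2 + 4.23*b + 1.52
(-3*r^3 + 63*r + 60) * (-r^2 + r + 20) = 3*r^5 - 3*r^4 - 123*r^3 + 3*r^2 + 1320*r + 1200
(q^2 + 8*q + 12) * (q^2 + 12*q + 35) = q^4 + 20*q^3 + 143*q^2 + 424*q + 420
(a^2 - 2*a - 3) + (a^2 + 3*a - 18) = 2*a^2 + a - 21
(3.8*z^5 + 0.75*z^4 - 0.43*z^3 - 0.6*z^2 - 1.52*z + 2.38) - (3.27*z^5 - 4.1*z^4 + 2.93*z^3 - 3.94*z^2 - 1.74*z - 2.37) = 0.53*z^5 + 4.85*z^4 - 3.36*z^3 + 3.34*z^2 + 0.22*z + 4.75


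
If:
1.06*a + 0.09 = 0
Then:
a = -0.08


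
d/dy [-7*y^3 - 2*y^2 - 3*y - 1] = -21*y^2 - 4*y - 3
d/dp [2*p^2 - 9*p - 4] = 4*p - 9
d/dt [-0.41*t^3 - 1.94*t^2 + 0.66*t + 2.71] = -1.23*t^2 - 3.88*t + 0.66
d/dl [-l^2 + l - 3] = 1 - 2*l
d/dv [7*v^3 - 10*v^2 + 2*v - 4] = 21*v^2 - 20*v + 2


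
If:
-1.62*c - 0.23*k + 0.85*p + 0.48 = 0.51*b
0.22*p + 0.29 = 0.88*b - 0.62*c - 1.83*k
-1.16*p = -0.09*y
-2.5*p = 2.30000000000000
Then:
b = 1.62016304971868*k - 0.0260236536915834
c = -0.652026639108968*k - 0.178227121368699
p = -0.92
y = -11.86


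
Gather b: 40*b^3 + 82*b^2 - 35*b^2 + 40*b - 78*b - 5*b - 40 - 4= 40*b^3 + 47*b^2 - 43*b - 44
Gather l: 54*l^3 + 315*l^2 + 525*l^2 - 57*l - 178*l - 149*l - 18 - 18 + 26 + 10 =54*l^3 + 840*l^2 - 384*l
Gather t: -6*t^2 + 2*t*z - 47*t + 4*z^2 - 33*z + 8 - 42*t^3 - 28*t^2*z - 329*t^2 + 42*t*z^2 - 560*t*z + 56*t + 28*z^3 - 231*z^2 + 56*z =-42*t^3 + t^2*(-28*z - 335) + t*(42*z^2 - 558*z + 9) + 28*z^3 - 227*z^2 + 23*z + 8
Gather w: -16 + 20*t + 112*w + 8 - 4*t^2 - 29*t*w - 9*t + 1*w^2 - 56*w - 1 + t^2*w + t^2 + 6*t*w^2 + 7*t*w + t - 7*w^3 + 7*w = -3*t^2 + 12*t - 7*w^3 + w^2*(6*t + 1) + w*(t^2 - 22*t + 63) - 9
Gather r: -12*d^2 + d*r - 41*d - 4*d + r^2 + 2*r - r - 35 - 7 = -12*d^2 - 45*d + r^2 + r*(d + 1) - 42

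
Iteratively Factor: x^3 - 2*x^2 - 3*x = (x + 1)*(x^2 - 3*x) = (x - 3)*(x + 1)*(x)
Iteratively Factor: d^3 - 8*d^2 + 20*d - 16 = (d - 2)*(d^2 - 6*d + 8) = (d - 2)^2*(d - 4)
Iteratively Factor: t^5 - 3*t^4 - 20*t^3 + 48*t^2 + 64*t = (t - 4)*(t^4 + t^3 - 16*t^2 - 16*t) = (t - 4)*(t + 1)*(t^3 - 16*t) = (t - 4)^2*(t + 1)*(t^2 + 4*t) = (t - 4)^2*(t + 1)*(t + 4)*(t)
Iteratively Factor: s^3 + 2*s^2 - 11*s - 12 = (s + 4)*(s^2 - 2*s - 3) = (s - 3)*(s + 4)*(s + 1)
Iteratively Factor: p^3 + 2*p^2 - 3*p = (p - 1)*(p^2 + 3*p) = p*(p - 1)*(p + 3)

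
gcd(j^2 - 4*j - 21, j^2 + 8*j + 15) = j + 3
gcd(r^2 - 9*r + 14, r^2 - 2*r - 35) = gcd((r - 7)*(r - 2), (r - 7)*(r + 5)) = r - 7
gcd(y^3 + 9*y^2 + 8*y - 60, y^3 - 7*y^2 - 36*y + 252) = y + 6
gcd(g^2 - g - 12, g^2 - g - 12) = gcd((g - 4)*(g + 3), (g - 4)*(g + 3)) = g^2 - g - 12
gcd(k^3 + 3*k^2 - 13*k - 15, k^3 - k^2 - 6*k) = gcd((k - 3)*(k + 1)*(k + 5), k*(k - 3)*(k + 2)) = k - 3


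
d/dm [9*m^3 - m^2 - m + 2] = 27*m^2 - 2*m - 1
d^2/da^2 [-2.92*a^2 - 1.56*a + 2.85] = -5.84000000000000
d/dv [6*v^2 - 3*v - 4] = 12*v - 3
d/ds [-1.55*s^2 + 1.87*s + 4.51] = 1.87 - 3.1*s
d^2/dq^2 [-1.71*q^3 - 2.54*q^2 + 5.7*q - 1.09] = -10.26*q - 5.08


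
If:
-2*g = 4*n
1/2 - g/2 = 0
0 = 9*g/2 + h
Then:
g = 1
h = -9/2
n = -1/2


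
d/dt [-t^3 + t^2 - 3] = t*(2 - 3*t)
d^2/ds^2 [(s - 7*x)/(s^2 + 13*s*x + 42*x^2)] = 2*((s - 7*x)*(2*s + 13*x)^2 - 3*(s + 2*x)*(s^2 + 13*s*x + 42*x^2))/(s^2 + 13*s*x + 42*x^2)^3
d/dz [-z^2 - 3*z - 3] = -2*z - 3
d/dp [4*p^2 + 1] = 8*p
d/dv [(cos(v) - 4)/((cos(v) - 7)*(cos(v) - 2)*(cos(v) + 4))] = (83*cos(v) - 17*cos(2*v) + cos(3*v) + 47)*sin(v)/(2*(cos(v) - 7)^2*(cos(v) - 2)^2*(cos(v) + 4)^2)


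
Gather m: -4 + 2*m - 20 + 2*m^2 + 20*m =2*m^2 + 22*m - 24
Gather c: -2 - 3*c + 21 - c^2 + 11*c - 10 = -c^2 + 8*c + 9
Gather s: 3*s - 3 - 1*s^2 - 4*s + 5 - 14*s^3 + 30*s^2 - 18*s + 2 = -14*s^3 + 29*s^2 - 19*s + 4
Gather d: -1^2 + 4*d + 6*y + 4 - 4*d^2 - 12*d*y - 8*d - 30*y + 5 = -4*d^2 + d*(-12*y - 4) - 24*y + 8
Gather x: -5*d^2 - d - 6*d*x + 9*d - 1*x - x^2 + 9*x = -5*d^2 + 8*d - x^2 + x*(8 - 6*d)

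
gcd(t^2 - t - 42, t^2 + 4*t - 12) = t + 6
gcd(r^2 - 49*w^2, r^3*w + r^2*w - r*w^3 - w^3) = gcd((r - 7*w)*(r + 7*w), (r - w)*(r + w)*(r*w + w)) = 1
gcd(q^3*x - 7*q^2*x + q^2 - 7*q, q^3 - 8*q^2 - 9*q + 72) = 1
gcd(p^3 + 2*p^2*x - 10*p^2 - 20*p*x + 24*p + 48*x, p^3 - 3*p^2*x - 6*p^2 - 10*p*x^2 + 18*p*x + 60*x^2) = p^2 + 2*p*x - 6*p - 12*x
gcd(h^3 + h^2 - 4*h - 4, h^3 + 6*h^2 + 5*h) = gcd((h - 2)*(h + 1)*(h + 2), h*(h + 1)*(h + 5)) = h + 1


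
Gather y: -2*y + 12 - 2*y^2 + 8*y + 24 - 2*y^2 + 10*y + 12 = -4*y^2 + 16*y + 48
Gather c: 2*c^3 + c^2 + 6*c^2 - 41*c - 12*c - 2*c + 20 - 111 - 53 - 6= 2*c^3 + 7*c^2 - 55*c - 150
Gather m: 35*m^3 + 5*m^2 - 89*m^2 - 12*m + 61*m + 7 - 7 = 35*m^3 - 84*m^2 + 49*m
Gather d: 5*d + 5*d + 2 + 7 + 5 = 10*d + 14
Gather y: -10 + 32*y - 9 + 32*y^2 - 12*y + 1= 32*y^2 + 20*y - 18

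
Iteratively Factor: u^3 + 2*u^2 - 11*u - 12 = (u - 3)*(u^2 + 5*u + 4) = (u - 3)*(u + 4)*(u + 1)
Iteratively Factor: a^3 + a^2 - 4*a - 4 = (a - 2)*(a^2 + 3*a + 2) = (a - 2)*(a + 1)*(a + 2)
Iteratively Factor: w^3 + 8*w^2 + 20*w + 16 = (w + 2)*(w^2 + 6*w + 8) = (w + 2)^2*(w + 4)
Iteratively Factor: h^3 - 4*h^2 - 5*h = (h + 1)*(h^2 - 5*h) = h*(h + 1)*(h - 5)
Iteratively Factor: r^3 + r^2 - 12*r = (r - 3)*(r^2 + 4*r) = r*(r - 3)*(r + 4)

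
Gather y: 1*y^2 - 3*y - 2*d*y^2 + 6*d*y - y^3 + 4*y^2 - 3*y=-y^3 + y^2*(5 - 2*d) + y*(6*d - 6)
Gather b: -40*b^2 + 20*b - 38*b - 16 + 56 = -40*b^2 - 18*b + 40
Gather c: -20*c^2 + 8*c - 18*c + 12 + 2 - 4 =-20*c^2 - 10*c + 10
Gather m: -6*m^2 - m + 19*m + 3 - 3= -6*m^2 + 18*m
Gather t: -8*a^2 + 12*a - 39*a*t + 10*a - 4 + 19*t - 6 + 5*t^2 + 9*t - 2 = -8*a^2 + 22*a + 5*t^2 + t*(28 - 39*a) - 12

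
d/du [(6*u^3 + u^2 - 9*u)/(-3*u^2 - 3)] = (-6*u^4 - 27*u^2 - 2*u + 9)/(3*(u^4 + 2*u^2 + 1))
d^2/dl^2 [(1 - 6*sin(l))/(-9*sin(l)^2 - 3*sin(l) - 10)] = 9*(-54*sin(l)^5 + 54*sin(l)^4 + 477*sin(l)^3 - 73*sin(l)^2 - 448*sin(l) - 22)/(9*sin(l)^2 + 3*sin(l) + 10)^3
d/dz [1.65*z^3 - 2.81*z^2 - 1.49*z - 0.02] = 4.95*z^2 - 5.62*z - 1.49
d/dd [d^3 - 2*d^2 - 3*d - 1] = 3*d^2 - 4*d - 3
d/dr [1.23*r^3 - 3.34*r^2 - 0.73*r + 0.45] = 3.69*r^2 - 6.68*r - 0.73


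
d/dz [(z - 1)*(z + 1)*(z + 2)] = 3*z^2 + 4*z - 1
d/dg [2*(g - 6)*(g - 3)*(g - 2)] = 6*g^2 - 44*g + 72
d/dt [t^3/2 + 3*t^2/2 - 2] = 3*t*(t + 2)/2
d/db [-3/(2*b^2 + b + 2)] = 3*(4*b + 1)/(2*b^2 + b + 2)^2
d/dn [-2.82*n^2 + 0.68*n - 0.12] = 0.68 - 5.64*n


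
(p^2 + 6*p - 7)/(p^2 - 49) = (p - 1)/(p - 7)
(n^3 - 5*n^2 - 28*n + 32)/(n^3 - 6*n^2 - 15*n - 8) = (n^2 + 3*n - 4)/(n^2 + 2*n + 1)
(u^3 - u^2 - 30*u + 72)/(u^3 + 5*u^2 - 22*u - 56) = (u^2 + 3*u - 18)/(u^2 + 9*u + 14)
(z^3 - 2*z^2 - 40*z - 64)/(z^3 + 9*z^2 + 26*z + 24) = (z - 8)/(z + 3)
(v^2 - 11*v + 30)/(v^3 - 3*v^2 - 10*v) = (v - 6)/(v*(v + 2))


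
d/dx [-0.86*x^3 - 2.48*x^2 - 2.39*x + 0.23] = -2.58*x^2 - 4.96*x - 2.39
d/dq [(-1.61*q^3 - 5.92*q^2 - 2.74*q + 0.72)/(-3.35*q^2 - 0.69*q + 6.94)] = (5.3935*q^4 + 2.2218*q^3 - 38.6144*q^2 - 77.3456*q - 18.5188)/(11.2225*q^4 + 4.623*q^3 - 46.0219*q^2 - 9.5772*q + 48.1636)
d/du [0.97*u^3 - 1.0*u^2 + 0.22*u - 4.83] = 2.91*u^2 - 2.0*u + 0.22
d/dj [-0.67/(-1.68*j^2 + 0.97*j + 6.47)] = (0.6499 - 2.2512*j)/(-1.68*j^2 + 0.97*j + 6.47)^2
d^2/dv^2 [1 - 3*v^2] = -6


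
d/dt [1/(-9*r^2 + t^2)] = -2*t/(9*r^2 - t^2)^2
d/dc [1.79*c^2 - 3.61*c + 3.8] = 3.58*c - 3.61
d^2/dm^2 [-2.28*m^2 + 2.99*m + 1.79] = -4.56000000000000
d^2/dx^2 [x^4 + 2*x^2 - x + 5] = 12*x^2 + 4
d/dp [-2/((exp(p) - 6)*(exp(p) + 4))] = 4*(exp(p) - 1)*exp(p)/((exp(p) - 6)^2*(exp(p) + 4)^2)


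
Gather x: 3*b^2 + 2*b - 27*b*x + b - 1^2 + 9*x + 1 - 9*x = 3*b^2 - 27*b*x + 3*b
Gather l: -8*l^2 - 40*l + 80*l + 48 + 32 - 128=-8*l^2 + 40*l - 48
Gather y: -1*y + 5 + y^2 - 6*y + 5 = y^2 - 7*y + 10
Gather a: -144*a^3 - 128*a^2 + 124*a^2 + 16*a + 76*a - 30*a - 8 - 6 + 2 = -144*a^3 - 4*a^2 + 62*a - 12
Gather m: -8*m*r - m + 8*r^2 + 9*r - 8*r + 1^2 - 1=m*(-8*r - 1) + 8*r^2 + r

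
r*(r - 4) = r^2 - 4*r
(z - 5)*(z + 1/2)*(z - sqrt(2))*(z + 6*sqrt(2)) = z^4 - 9*z^3/2 + 5*sqrt(2)*z^3 - 45*sqrt(2)*z^2/2 - 29*z^2/2 - 25*sqrt(2)*z/2 + 54*z + 30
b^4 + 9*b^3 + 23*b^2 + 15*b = b*(b + 1)*(b + 3)*(b + 5)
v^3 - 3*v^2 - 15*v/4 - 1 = (v - 4)*(v + 1/2)^2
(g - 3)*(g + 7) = g^2 + 4*g - 21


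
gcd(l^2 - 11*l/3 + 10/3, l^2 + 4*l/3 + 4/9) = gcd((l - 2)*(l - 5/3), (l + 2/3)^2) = 1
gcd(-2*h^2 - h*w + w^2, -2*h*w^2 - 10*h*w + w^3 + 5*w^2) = -2*h + w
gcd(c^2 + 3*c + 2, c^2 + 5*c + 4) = c + 1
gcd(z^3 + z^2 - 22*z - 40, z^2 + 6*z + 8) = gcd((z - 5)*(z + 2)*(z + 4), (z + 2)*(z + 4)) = z^2 + 6*z + 8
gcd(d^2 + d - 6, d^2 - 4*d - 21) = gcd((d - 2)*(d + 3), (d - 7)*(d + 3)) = d + 3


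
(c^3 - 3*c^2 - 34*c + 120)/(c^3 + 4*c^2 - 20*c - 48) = (c - 5)/(c + 2)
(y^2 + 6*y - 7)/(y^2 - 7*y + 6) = (y + 7)/(y - 6)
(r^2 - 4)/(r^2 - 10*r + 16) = (r + 2)/(r - 8)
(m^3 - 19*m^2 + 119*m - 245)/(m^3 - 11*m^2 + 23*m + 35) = (m - 7)/(m + 1)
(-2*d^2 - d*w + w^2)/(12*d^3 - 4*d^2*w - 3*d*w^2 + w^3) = (d + w)/(-6*d^2 - d*w + w^2)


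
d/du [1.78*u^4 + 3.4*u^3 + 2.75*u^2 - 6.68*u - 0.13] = 7.12*u^3 + 10.2*u^2 + 5.5*u - 6.68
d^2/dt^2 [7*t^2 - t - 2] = 14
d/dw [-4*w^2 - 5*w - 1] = -8*w - 5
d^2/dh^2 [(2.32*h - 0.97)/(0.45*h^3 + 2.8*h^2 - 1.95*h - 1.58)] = (2.8188*h^5 + 15.1821*h^4 + 20.894*h^3 - 20.72751*h^2 + 89.22126*h - 30.25525)/(0.091125*h^9 + 1.701*h^8 + 9.399375*h^7 + 6.25015*h^6 - 52.675425*h^5 + 3.09809999999999*h^4 + 47.716065*h^3 + 2.94591*h^2 - 14.60394*h - 3.944312)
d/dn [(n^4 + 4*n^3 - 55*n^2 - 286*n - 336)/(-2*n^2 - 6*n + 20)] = (-2*n^5 - 13*n^4 + 16*n^3 - n^2 - 1772*n - 3868)/(2*(n^4 + 6*n^3 - 11*n^2 - 60*n + 100))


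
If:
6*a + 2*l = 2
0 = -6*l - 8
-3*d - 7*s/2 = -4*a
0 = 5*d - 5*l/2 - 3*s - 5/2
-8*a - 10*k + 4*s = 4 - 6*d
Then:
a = 7/9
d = 77/318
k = -961/1590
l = -4/3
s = 325/477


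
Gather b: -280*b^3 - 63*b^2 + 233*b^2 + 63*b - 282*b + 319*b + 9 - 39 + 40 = -280*b^3 + 170*b^2 + 100*b + 10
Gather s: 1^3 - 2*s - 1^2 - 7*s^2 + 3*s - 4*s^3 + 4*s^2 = -4*s^3 - 3*s^2 + s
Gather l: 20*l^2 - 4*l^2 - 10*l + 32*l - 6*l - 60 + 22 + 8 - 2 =16*l^2 + 16*l - 32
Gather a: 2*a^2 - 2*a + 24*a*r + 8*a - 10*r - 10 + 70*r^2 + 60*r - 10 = 2*a^2 + a*(24*r + 6) + 70*r^2 + 50*r - 20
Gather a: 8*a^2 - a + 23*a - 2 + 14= 8*a^2 + 22*a + 12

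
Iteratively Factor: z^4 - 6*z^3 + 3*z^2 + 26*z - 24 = (z - 4)*(z^3 - 2*z^2 - 5*z + 6) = (z - 4)*(z - 3)*(z^2 + z - 2) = (z - 4)*(z - 3)*(z - 1)*(z + 2)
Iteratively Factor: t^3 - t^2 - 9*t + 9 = (t - 3)*(t^2 + 2*t - 3) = (t - 3)*(t + 3)*(t - 1)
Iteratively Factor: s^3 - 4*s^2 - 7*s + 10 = (s + 2)*(s^2 - 6*s + 5) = (s - 5)*(s + 2)*(s - 1)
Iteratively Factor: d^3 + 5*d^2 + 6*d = (d + 3)*(d^2 + 2*d) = (d + 2)*(d + 3)*(d)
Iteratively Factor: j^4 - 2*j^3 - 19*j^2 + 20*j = (j + 4)*(j^3 - 6*j^2 + 5*j) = (j - 5)*(j + 4)*(j^2 - j) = (j - 5)*(j - 1)*(j + 4)*(j)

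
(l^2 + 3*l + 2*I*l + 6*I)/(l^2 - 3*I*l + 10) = (l + 3)/(l - 5*I)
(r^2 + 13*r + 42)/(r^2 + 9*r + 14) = (r + 6)/(r + 2)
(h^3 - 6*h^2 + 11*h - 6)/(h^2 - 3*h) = h - 3 + 2/h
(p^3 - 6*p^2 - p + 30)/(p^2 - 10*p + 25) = (p^2 - p - 6)/(p - 5)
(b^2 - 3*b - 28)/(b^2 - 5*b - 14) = (b + 4)/(b + 2)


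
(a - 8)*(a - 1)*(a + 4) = a^3 - 5*a^2 - 28*a + 32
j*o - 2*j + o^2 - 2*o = (j + o)*(o - 2)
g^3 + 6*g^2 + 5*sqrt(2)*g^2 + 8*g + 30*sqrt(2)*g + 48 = (g + 6)*(g + sqrt(2))*(g + 4*sqrt(2))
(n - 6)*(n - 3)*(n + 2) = n^3 - 7*n^2 + 36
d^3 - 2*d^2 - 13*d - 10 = (d - 5)*(d + 1)*(d + 2)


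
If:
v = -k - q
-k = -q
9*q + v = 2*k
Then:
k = 0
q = 0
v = 0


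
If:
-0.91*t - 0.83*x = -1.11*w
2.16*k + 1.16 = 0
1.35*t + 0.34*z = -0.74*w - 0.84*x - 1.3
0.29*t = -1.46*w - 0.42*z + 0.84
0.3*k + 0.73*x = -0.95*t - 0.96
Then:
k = -0.54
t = -15.84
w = 1.61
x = 19.51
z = 7.34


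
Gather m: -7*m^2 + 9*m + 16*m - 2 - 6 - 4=-7*m^2 + 25*m - 12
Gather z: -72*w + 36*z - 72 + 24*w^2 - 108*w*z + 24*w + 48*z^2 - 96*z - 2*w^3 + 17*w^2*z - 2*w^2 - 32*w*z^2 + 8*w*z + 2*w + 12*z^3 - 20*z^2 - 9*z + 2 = -2*w^3 + 22*w^2 - 46*w + 12*z^3 + z^2*(28 - 32*w) + z*(17*w^2 - 100*w - 69) - 70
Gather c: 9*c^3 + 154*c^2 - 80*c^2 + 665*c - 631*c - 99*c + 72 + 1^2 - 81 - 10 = 9*c^3 + 74*c^2 - 65*c - 18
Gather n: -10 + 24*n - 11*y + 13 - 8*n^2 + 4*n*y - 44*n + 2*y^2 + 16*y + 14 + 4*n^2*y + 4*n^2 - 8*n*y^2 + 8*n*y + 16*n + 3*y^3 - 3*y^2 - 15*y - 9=n^2*(4*y - 4) + n*(-8*y^2 + 12*y - 4) + 3*y^3 - y^2 - 10*y + 8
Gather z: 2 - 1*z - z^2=-z^2 - z + 2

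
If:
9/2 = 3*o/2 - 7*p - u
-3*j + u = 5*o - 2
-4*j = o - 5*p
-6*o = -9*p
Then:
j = -5/34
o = -30/119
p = -20/119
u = -881/238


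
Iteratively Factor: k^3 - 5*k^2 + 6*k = (k - 3)*(k^2 - 2*k) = (k - 3)*(k - 2)*(k)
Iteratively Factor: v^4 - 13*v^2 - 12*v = (v + 1)*(v^3 - v^2 - 12*v) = v*(v + 1)*(v^2 - v - 12) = v*(v + 1)*(v + 3)*(v - 4)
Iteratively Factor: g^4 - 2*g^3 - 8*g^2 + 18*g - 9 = (g - 1)*(g^3 - g^2 - 9*g + 9) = (g - 1)^2*(g^2 - 9) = (g - 3)*(g - 1)^2*(g + 3)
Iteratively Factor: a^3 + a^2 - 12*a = (a)*(a^2 + a - 12) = a*(a + 4)*(a - 3)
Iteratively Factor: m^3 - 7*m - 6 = (m - 3)*(m^2 + 3*m + 2) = (m - 3)*(m + 1)*(m + 2)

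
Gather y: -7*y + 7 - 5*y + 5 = 12 - 12*y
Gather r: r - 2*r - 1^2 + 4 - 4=-r - 1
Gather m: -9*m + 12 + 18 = 30 - 9*m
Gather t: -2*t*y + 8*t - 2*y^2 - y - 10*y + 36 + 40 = t*(8 - 2*y) - 2*y^2 - 11*y + 76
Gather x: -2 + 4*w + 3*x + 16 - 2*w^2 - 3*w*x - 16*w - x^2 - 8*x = -2*w^2 - 12*w - x^2 + x*(-3*w - 5) + 14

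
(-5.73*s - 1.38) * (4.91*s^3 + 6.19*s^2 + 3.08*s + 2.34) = -28.1343*s^4 - 42.2445*s^3 - 26.1906*s^2 - 17.6586*s - 3.2292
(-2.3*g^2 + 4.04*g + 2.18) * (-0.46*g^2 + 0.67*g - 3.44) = 1.058*g^4 - 3.3994*g^3 + 9.616*g^2 - 12.437*g - 7.4992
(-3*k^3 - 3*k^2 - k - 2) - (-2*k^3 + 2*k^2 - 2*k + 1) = -k^3 - 5*k^2 + k - 3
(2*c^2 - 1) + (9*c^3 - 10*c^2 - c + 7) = 9*c^3 - 8*c^2 - c + 6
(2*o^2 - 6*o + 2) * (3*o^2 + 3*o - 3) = 6*o^4 - 12*o^3 - 18*o^2 + 24*o - 6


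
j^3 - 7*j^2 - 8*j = j*(j - 8)*(j + 1)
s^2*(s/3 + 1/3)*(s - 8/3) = s^4/3 - 5*s^3/9 - 8*s^2/9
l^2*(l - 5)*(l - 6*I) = l^4 - 5*l^3 - 6*I*l^3 + 30*I*l^2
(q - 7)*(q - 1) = q^2 - 8*q + 7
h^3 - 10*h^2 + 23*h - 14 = (h - 7)*(h - 2)*(h - 1)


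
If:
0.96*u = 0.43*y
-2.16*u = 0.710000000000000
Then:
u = -0.33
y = -0.73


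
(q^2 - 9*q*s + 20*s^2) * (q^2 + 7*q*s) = q^4 - 2*q^3*s - 43*q^2*s^2 + 140*q*s^3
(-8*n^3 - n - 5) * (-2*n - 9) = 16*n^4 + 72*n^3 + 2*n^2 + 19*n + 45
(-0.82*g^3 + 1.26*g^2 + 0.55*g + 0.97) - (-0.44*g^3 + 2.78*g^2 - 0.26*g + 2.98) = -0.38*g^3 - 1.52*g^2 + 0.81*g - 2.01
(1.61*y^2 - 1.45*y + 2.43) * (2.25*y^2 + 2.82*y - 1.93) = 3.6225*y^4 + 1.2777*y^3 - 1.7288*y^2 + 9.6511*y - 4.6899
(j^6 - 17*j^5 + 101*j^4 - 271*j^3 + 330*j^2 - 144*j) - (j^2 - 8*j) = j^6 - 17*j^5 + 101*j^4 - 271*j^3 + 329*j^2 - 136*j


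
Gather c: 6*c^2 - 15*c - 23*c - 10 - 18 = 6*c^2 - 38*c - 28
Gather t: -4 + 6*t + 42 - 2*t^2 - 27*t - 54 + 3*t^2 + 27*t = t^2 + 6*t - 16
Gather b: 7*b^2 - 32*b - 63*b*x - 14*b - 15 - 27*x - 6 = 7*b^2 + b*(-63*x - 46) - 27*x - 21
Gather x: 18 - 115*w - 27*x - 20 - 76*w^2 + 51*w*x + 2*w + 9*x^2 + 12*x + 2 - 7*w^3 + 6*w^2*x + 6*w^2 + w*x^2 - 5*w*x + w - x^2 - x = -7*w^3 - 70*w^2 - 112*w + x^2*(w + 8) + x*(6*w^2 + 46*w - 16)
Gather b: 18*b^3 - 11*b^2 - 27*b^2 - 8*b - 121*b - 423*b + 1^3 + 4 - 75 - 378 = 18*b^3 - 38*b^2 - 552*b - 448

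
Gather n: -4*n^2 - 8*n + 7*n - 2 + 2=-4*n^2 - n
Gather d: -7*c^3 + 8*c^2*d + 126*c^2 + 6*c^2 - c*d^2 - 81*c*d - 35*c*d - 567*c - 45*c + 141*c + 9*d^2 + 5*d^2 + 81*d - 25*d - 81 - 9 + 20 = -7*c^3 + 132*c^2 - 471*c + d^2*(14 - c) + d*(8*c^2 - 116*c + 56) - 70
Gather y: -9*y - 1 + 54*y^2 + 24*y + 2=54*y^2 + 15*y + 1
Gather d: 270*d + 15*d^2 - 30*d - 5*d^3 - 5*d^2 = -5*d^3 + 10*d^2 + 240*d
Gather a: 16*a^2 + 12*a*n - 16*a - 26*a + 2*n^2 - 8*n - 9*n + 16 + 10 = 16*a^2 + a*(12*n - 42) + 2*n^2 - 17*n + 26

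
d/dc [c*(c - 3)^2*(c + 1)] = 4*c^3 - 15*c^2 + 6*c + 9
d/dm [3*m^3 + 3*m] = 9*m^2 + 3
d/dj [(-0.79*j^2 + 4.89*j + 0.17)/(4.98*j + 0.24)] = (-3.9342*j^2 - 0.379200000000001*j + 0.327)/(24.8004*j^2 + 2.3904*j + 0.0576)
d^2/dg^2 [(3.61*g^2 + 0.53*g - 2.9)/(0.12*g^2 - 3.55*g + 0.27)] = (3.090984*g^3 - 0.952343999999982*g^2 + 7.309368*g - 71.364232)/(0.001728*g^6 - 0.15336*g^5 + 4.548564*g^4 - 45.428995*g^3 + 10.234269*g^2 - 0.776385*g + 0.019683)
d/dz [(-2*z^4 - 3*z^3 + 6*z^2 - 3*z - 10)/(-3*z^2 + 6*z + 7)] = (12*z^5 - 27*z^4 - 92*z^3 - 36*z^2 + 24*z + 39)/(9*z^4 - 36*z^3 - 6*z^2 + 84*z + 49)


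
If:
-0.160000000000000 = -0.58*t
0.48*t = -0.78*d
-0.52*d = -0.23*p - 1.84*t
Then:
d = -0.17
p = -2.59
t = 0.28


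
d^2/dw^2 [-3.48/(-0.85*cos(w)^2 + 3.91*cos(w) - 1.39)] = (-10.0572*(1 - cos(w)^2)^2 + 34.69734*cos(w)^3 - 41.784708*cos(w)^2 - 88.308132*cos(w) + 108.239136)/(0.85*cos(w)^2 - 3.91*cos(w) + 1.39)^3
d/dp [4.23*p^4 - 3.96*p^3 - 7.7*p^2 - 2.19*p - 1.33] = 16.92*p^3 - 11.88*p^2 - 15.4*p - 2.19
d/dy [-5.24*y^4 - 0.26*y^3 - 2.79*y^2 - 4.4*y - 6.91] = -20.96*y^3 - 0.78*y^2 - 5.58*y - 4.4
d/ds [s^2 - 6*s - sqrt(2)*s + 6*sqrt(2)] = 2*s - 6 - sqrt(2)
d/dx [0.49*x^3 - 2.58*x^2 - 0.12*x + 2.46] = 1.47*x^2 - 5.16*x - 0.12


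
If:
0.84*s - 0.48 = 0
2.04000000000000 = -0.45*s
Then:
No Solution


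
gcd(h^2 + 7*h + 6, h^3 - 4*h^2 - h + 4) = h + 1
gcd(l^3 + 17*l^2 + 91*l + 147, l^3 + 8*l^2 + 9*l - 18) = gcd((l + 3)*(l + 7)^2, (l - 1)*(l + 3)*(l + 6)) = l + 3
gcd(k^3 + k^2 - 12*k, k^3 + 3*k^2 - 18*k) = k^2 - 3*k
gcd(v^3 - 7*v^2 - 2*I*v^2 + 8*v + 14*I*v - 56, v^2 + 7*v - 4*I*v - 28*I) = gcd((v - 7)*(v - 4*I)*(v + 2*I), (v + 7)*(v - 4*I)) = v - 4*I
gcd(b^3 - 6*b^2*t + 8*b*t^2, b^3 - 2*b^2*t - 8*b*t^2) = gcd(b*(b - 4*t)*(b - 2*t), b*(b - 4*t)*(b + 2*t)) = -b^2 + 4*b*t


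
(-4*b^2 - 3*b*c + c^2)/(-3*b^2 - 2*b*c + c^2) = (4*b - c)/(3*b - c)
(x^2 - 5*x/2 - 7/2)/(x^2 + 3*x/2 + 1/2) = (2*x - 7)/(2*x + 1)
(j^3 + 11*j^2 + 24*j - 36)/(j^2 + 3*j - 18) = (j^2 + 5*j - 6)/(j - 3)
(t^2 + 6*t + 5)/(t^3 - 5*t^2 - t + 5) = (t + 5)/(t^2 - 6*t + 5)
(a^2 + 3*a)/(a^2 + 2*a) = (a + 3)/(a + 2)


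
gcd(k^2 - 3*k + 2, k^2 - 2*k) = k - 2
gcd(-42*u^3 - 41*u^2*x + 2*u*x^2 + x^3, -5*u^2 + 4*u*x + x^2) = 1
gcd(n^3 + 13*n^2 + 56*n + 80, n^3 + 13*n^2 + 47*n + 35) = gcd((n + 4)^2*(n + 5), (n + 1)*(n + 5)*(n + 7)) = n + 5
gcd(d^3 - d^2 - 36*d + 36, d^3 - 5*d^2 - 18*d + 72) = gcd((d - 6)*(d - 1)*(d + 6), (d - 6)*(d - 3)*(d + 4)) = d - 6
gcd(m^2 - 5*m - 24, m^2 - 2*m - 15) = m + 3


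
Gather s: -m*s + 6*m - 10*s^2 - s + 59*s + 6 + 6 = 6*m - 10*s^2 + s*(58 - m) + 12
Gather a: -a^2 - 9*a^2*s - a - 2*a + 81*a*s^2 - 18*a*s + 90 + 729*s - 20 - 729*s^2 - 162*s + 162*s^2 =a^2*(-9*s - 1) + a*(81*s^2 - 18*s - 3) - 567*s^2 + 567*s + 70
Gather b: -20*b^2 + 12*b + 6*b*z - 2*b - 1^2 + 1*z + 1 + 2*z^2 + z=-20*b^2 + b*(6*z + 10) + 2*z^2 + 2*z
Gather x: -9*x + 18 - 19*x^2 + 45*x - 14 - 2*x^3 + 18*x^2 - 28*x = -2*x^3 - x^2 + 8*x + 4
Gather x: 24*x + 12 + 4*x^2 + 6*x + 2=4*x^2 + 30*x + 14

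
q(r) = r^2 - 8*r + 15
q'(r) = 2*r - 8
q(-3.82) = 60.15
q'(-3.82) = -15.64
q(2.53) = 1.16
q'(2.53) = -2.94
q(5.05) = 0.10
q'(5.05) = 2.10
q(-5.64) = 91.93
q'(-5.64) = -19.28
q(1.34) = 6.08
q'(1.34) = -5.32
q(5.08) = 0.17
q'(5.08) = 2.16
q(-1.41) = 28.27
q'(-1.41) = -10.82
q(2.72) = 0.64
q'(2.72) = -2.56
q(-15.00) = 360.00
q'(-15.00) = -38.00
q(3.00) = 0.00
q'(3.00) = -2.00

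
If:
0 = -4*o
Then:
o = 0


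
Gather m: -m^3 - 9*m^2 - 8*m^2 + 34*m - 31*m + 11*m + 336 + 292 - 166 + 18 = -m^3 - 17*m^2 + 14*m + 480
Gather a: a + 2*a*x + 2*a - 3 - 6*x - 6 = a*(2*x + 3) - 6*x - 9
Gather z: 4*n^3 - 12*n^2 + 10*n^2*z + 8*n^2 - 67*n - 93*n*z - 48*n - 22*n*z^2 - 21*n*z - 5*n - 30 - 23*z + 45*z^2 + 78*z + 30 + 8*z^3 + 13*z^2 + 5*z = 4*n^3 - 4*n^2 - 120*n + 8*z^3 + z^2*(58 - 22*n) + z*(10*n^2 - 114*n + 60)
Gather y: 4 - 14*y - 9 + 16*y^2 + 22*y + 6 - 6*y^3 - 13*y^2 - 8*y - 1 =-6*y^3 + 3*y^2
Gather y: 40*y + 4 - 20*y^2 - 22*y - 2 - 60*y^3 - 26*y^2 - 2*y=-60*y^3 - 46*y^2 + 16*y + 2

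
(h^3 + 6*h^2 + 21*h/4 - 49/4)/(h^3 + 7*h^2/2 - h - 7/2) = (h + 7/2)/(h + 1)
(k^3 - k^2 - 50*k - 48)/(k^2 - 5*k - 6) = (k^2 - 2*k - 48)/(k - 6)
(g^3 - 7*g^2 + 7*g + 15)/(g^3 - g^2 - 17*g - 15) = (g - 3)/(g + 3)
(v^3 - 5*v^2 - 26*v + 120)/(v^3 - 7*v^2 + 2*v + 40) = (v^2 - v - 30)/(v^2 - 3*v - 10)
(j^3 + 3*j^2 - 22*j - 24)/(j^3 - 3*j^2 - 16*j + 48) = (j^2 + 7*j + 6)/(j^2 + j - 12)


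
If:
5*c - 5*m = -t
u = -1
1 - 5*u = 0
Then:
No Solution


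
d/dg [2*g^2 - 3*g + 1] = 4*g - 3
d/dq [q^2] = 2*q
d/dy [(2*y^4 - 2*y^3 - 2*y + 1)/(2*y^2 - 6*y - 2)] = (2*y^5 - 10*y^4 + 2*y^3 + 4*y^2 - y + 5/2)/(y^4 - 6*y^3 + 7*y^2 + 6*y + 1)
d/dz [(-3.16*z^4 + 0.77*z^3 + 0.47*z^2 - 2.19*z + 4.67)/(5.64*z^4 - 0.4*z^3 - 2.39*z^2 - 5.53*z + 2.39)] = (-3.0788*z^6 + 9.8032*z^5 + 87.8269*z^4 - 145.833*z^3 + 3.2917*z^2 + 24.5692*z + 20.591)/(31.8096*z^8 - 4.512*z^7 - 26.7992*z^6 - 60.4664*z^5 + 37.0953*z^4 + 24.5214*z^3 + 19.1567*z^2 - 26.4334*z + 5.7121)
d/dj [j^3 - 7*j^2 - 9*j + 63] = 3*j^2 - 14*j - 9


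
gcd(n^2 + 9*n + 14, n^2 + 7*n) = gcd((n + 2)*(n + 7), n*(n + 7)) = n + 7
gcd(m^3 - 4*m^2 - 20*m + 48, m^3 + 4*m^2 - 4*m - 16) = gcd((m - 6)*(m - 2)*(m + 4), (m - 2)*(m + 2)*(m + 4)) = m^2 + 2*m - 8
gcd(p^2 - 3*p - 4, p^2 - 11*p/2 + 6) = p - 4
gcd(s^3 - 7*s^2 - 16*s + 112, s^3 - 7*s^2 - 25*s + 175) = s - 7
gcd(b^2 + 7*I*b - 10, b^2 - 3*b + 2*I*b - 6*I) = b + 2*I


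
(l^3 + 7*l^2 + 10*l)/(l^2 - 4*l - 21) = l*(l^2 + 7*l + 10)/(l^2 - 4*l - 21)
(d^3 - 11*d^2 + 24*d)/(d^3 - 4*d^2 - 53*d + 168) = d/(d + 7)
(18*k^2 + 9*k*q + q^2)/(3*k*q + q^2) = (6*k + q)/q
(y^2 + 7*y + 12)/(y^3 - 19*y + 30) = (y^2 + 7*y + 12)/(y^3 - 19*y + 30)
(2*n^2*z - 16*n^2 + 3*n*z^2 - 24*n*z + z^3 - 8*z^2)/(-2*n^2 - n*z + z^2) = (2*n*z - 16*n + z^2 - 8*z)/(-2*n + z)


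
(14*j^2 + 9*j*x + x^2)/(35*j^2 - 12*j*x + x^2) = (14*j^2 + 9*j*x + x^2)/(35*j^2 - 12*j*x + x^2)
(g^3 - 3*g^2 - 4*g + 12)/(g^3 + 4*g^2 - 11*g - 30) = (g - 2)/(g + 5)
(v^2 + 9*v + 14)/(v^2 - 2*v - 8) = (v + 7)/(v - 4)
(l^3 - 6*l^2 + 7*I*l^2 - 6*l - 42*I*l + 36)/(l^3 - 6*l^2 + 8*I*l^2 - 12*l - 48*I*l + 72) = (l + I)/(l + 2*I)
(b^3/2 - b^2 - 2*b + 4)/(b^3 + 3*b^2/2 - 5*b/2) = (b^3 - 2*b^2 - 4*b + 8)/(b*(2*b^2 + 3*b - 5))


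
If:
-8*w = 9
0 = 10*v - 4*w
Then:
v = -9/20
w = -9/8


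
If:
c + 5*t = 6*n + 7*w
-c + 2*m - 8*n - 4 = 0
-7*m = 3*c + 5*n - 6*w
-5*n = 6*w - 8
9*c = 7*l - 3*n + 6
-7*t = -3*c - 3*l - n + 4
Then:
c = 318596/126181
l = 269574/126181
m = 113980/126181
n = -74420/126181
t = 169338/126181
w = 230258/126181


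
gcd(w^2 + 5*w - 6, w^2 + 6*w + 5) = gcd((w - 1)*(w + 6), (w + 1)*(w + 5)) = 1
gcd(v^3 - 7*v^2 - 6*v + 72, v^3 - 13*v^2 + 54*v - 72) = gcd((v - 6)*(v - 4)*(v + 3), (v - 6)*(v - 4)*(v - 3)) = v^2 - 10*v + 24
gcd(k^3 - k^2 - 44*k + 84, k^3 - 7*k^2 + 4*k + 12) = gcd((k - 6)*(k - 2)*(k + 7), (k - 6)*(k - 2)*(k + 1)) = k^2 - 8*k + 12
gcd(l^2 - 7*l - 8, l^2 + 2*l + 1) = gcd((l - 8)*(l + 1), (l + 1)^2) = l + 1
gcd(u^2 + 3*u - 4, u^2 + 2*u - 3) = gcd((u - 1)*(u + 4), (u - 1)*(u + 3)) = u - 1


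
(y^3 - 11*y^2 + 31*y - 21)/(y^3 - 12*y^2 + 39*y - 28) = (y - 3)/(y - 4)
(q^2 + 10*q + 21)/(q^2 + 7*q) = (q + 3)/q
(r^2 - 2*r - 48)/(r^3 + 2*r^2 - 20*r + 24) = (r - 8)/(r^2 - 4*r + 4)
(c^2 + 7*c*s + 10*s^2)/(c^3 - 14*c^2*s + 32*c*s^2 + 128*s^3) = (c + 5*s)/(c^2 - 16*c*s + 64*s^2)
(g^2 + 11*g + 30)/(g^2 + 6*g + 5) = (g + 6)/(g + 1)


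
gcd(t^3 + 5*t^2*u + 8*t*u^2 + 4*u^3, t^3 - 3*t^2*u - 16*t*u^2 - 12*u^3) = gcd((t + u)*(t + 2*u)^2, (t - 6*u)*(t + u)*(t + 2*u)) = t^2 + 3*t*u + 2*u^2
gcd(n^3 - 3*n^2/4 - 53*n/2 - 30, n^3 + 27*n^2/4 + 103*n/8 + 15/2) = n^2 + 21*n/4 + 5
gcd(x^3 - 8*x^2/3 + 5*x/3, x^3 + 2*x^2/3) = x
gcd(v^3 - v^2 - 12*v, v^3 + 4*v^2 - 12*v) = v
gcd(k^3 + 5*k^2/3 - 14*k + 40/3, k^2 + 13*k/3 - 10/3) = k + 5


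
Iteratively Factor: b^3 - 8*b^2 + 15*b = (b - 3)*(b^2 - 5*b) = b*(b - 3)*(b - 5)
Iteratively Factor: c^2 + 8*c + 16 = (c + 4)*(c + 4)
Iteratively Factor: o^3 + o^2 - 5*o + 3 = (o - 1)*(o^2 + 2*o - 3) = (o - 1)*(o + 3)*(o - 1)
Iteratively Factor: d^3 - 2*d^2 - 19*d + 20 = (d - 1)*(d^2 - d - 20) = (d - 1)*(d + 4)*(d - 5)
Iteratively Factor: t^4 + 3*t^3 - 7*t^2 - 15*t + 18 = (t + 3)*(t^3 - 7*t + 6) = (t + 3)^2*(t^2 - 3*t + 2) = (t - 2)*(t + 3)^2*(t - 1)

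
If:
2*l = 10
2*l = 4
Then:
No Solution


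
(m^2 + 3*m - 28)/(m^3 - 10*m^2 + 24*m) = (m + 7)/(m*(m - 6))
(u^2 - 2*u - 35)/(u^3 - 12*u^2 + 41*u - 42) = (u + 5)/(u^2 - 5*u + 6)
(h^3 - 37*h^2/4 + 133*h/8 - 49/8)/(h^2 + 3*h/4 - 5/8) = (4*h^2 - 35*h + 49)/(4*h + 5)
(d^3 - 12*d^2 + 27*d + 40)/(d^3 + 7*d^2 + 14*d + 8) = (d^2 - 13*d + 40)/(d^2 + 6*d + 8)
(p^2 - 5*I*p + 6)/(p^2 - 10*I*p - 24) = (p + I)/(p - 4*I)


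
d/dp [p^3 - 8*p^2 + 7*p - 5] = 3*p^2 - 16*p + 7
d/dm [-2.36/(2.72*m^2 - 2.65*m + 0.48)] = (12.8384*m - 6.254)/(2.72*m^2 - 2.65*m + 0.48)^2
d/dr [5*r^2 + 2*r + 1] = 10*r + 2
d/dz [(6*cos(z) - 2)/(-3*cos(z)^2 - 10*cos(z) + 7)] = 2*(-9*cos(z)^2 + 6*cos(z) - 11)*sin(z)/(-3*sin(z)^2 + 10*cos(z) - 4)^2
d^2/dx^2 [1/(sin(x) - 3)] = (-3*sin(x) + cos(x)^2 + 1)/(sin(x) - 3)^3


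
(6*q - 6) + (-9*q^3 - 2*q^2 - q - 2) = -9*q^3 - 2*q^2 + 5*q - 8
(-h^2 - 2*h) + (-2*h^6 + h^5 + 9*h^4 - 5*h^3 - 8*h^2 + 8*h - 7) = -2*h^6 + h^5 + 9*h^4 - 5*h^3 - 9*h^2 + 6*h - 7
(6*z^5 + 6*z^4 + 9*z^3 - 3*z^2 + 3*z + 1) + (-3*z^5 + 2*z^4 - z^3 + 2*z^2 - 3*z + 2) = 3*z^5 + 8*z^4 + 8*z^3 - z^2 + 3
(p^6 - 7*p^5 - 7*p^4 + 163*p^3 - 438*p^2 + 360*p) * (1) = p^6 - 7*p^5 - 7*p^4 + 163*p^3 - 438*p^2 + 360*p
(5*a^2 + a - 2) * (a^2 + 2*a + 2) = 5*a^4 + 11*a^3 + 10*a^2 - 2*a - 4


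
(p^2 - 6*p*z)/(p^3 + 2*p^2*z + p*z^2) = (p - 6*z)/(p^2 + 2*p*z + z^2)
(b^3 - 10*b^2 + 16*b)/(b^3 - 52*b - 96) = b*(b - 2)/(b^2 + 8*b + 12)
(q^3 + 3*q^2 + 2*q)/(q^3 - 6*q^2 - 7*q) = (q + 2)/(q - 7)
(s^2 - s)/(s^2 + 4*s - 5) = s/(s + 5)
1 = 1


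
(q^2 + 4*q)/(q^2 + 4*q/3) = 3*(q + 4)/(3*q + 4)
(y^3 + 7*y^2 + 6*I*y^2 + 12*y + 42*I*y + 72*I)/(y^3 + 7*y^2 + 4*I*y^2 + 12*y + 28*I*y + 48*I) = (y + 6*I)/(y + 4*I)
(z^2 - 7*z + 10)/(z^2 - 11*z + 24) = (z^2 - 7*z + 10)/(z^2 - 11*z + 24)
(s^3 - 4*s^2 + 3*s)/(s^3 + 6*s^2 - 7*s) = (s - 3)/(s + 7)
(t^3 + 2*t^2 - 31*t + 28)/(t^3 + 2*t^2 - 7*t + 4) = (t^2 + 3*t - 28)/(t^2 + 3*t - 4)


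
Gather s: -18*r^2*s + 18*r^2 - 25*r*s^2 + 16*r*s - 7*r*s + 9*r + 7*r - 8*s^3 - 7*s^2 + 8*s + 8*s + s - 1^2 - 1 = 18*r^2 + 16*r - 8*s^3 + s^2*(-25*r - 7) + s*(-18*r^2 + 9*r + 17) - 2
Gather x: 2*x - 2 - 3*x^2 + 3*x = -3*x^2 + 5*x - 2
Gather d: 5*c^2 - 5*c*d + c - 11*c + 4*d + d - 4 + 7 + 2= 5*c^2 - 10*c + d*(5 - 5*c) + 5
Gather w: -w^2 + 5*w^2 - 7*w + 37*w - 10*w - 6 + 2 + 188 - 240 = 4*w^2 + 20*w - 56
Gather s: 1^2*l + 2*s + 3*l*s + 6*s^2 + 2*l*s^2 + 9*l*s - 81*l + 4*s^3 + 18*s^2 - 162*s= -80*l + 4*s^3 + s^2*(2*l + 24) + s*(12*l - 160)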